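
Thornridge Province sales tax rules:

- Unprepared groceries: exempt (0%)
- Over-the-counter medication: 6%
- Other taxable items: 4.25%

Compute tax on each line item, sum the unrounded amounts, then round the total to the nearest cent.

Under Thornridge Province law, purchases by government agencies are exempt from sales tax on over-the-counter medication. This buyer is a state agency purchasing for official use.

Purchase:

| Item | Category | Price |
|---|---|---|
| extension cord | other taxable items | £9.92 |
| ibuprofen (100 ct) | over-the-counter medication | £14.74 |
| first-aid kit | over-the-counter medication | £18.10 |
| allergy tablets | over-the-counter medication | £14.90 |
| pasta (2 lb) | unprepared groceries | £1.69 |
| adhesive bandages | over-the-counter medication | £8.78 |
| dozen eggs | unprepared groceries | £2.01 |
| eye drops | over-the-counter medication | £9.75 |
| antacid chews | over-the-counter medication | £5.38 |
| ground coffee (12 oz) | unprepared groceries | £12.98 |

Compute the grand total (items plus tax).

£98.67

Extension cord £9.92: other taxable items → 4.25% → £0.4216
Ibuprofen (100 ct) £14.74: over-the-counter medication, buyer-exempt → 0% → £0.00
First-aid kit £18.10: over-the-counter medication, buyer-exempt → 0% → £0.00
Allergy tablets £14.90: over-the-counter medication, buyer-exempt → 0% → £0.00
Pasta (2 lb) £1.69: unprepared groceries → 0% → £0.00
Adhesive bandages £8.78: over-the-counter medication, buyer-exempt → 0% → £0.00
Dozen eggs £2.01: unprepared groceries → 0% → £0.00
Eye drops £9.75: over-the-counter medication, buyer-exempt → 0% → £0.00
Antacid chews £5.38: over-the-counter medication, buyer-exempt → 0% → £0.00
Ground coffee (12 oz) £12.98: unprepared groceries → 0% → £0.00
Subtotal = £98.25; unrounded tax = £0.4216 → £0.42; total due = £98.67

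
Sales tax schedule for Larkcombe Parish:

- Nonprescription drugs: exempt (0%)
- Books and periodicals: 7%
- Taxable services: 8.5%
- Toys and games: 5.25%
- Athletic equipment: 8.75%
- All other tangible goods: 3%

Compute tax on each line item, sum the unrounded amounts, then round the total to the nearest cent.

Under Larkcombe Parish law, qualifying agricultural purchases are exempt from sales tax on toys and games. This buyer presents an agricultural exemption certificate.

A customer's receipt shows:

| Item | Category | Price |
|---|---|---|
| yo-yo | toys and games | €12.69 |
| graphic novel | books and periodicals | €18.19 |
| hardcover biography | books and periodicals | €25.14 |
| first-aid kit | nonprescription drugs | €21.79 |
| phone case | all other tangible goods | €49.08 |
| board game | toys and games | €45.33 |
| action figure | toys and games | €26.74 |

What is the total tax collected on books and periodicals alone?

Graphic novel €18.19: books and periodicals → 7% → €1.2733
Hardcover biography €25.14: books and periodicals → 7% → €1.7598
Tax on books and periodicals: unrounded sum = €3.0331 → €3.03

€3.03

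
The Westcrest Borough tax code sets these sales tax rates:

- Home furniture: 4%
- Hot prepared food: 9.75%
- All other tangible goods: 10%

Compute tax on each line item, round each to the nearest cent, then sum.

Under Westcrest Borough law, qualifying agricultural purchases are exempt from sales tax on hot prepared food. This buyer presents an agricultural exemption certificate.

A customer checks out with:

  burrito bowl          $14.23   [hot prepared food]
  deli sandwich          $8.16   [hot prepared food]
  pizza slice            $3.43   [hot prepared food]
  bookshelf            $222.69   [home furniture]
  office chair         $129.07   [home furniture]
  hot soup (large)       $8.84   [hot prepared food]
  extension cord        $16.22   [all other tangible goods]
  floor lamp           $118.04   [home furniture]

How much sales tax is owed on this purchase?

$20.41

Burrito bowl $14.23: hot prepared food, buyer-exempt → 0% → $0.00
Deli sandwich $8.16: hot prepared food, buyer-exempt → 0% → $0.00
Pizza slice $3.43: hot prepared food, buyer-exempt → 0% → $0.00
Bookshelf $222.69: home furniture → 4% → $8.91
Office chair $129.07: home furniture → 4% → $5.16
Hot soup (large) $8.84: hot prepared food, buyer-exempt → 0% → $0.00
Extension cord $16.22: all other tangible goods → 10% → $1.62
Floor lamp $118.04: home furniture → 4% → $4.72
Total tax = $8.91 + $5.16 + $1.62 + $4.72 = $20.41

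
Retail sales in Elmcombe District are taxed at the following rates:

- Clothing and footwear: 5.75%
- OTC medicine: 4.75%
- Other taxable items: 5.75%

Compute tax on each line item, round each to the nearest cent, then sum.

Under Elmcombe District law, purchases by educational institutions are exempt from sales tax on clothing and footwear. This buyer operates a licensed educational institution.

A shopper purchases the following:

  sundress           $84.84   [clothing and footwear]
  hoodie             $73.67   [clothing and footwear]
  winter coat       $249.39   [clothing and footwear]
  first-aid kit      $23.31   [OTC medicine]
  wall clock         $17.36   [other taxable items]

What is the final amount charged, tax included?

Sundress $84.84: clothing and footwear, buyer-exempt → 0% → $0.00
Hoodie $73.67: clothing and footwear, buyer-exempt → 0% → $0.00
Winter coat $249.39: clothing and footwear, buyer-exempt → 0% → $0.00
First-aid kit $23.31: OTC medicine → 4.75% → $1.11
Wall clock $17.36: other taxable items → 5.75% → $1.00
Subtotal = $448.57; tax = $2.11; total due = $450.68

$450.68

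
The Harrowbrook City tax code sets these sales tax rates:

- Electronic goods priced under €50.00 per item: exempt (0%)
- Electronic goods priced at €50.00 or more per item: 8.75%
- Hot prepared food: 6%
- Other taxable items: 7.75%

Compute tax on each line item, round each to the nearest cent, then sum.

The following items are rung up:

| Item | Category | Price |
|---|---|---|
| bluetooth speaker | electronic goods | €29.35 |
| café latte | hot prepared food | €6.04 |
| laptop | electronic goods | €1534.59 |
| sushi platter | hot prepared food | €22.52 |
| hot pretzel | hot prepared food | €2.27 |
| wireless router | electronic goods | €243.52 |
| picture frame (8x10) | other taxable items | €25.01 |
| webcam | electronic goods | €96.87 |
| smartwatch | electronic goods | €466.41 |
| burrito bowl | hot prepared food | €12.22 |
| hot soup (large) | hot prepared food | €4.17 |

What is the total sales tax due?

€209.65

Bluetooth speaker €29.35: electronic goods, under €50.00 → 0% → €0.00
Café latte €6.04: hot prepared food → 6% → €0.36
Laptop €1534.59: electronic goods, €50.00 or more → 8.75% → €134.28
Sushi platter €22.52: hot prepared food → 6% → €1.35
Hot pretzel €2.27: hot prepared food → 6% → €0.14
Wireless router €243.52: electronic goods, €50.00 or more → 8.75% → €21.31
Picture frame (8x10) €25.01: other taxable items → 7.75% → €1.94
Webcam €96.87: electronic goods, €50.00 or more → 8.75% → €8.48
Smartwatch €466.41: electronic goods, €50.00 or more → 8.75% → €40.81
Burrito bowl €12.22: hot prepared food → 6% → €0.73
Hot soup (large) €4.17: hot prepared food → 6% → €0.25
Total tax = €0.36 + €134.28 + €1.35 + €0.14 + €21.31 + €1.94 + €8.48 + €40.81 + €0.73 + €0.25 = €209.65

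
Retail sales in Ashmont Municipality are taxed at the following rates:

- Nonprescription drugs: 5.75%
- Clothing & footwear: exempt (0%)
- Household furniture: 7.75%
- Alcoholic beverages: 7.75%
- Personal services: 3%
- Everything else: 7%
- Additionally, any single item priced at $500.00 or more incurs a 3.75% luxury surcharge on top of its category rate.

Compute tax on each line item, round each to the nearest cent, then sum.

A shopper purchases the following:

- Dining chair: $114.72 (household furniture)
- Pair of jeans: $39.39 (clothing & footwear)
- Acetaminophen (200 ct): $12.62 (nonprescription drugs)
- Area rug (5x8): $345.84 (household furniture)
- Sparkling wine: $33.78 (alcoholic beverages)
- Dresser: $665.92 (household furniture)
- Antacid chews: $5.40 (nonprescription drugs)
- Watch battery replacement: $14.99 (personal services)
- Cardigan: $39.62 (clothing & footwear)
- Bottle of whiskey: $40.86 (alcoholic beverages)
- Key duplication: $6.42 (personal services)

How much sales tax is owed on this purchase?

$119.74

Dining chair $114.72: household furniture → 7.75% → $8.89
Pair of jeans $39.39: clothing & footwear → 0% → $0.00
Acetaminophen (200 ct) $12.62: nonprescription drugs → 5.75% → $0.73
Area rug (5x8) $345.84: household furniture → 7.75% → $26.80
Sparkling wine $33.78: alcoholic beverages → 7.75% → $2.62
Dresser $665.92: household furniture → 7.75% + 3.75% surcharge = 11.5% → $76.58
Antacid chews $5.40: nonprescription drugs → 5.75% → $0.31
Watch battery replacement $14.99: personal services → 3% → $0.45
Cardigan $39.62: clothing & footwear → 0% → $0.00
Bottle of whiskey $40.86: alcoholic beverages → 7.75% → $3.17
Key duplication $6.42: personal services → 3% → $0.19
Total tax = $8.89 + $0.73 + $26.80 + $2.62 + $76.58 + $0.31 + $0.45 + $3.17 + $0.19 = $119.74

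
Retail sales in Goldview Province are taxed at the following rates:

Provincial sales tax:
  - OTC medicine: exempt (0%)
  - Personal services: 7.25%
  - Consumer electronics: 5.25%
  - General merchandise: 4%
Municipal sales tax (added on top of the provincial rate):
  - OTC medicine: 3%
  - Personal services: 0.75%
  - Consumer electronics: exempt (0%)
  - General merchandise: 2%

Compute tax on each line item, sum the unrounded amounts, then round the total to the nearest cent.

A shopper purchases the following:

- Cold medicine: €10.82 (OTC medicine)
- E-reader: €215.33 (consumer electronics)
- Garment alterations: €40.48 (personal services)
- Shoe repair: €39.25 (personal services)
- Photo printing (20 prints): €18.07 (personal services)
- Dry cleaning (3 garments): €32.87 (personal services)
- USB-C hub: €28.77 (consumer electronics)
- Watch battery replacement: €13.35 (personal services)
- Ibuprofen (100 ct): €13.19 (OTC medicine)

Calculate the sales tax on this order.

Cold medicine €10.82: OTC medicine → 0% + 3% municipal = 3% → €0.3246
E-reader €215.33: consumer electronics → 5.25% + 0% municipal = 5.25% → €11.304825
Garment alterations €40.48: personal services → 7.25% + 0.75% municipal = 8% → €3.2384
Shoe repair €39.25: personal services → 7.25% + 0.75% municipal = 8% → €3.14
Photo printing (20 prints) €18.07: personal services → 7.25% + 0.75% municipal = 8% → €1.4456
Dry cleaning (3 garments) €32.87: personal services → 7.25% + 0.75% municipal = 8% → €2.6296
USB-C hub €28.77: consumer electronics → 5.25% + 0% municipal = 5.25% → €1.510425
Watch battery replacement €13.35: personal services → 7.25% + 0.75% municipal = 8% → €1.068
Ibuprofen (100 ct) €13.19: OTC medicine → 0% + 3% municipal = 3% → €0.3957
Unrounded tax sum = €25.05715 → €25.06

€25.06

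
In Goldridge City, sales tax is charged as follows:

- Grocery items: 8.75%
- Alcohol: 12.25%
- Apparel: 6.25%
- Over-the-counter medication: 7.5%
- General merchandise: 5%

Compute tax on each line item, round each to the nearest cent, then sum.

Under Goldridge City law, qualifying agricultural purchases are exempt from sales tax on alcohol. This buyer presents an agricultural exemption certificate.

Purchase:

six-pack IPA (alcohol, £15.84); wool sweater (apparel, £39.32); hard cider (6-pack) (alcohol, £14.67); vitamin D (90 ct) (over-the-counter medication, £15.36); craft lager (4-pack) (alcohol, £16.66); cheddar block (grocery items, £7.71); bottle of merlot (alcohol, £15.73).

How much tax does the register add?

£4.28

Six-pack IPA £15.84: alcohol, buyer-exempt → 0% → £0.00
Wool sweater £39.32: apparel → 6.25% → £2.46
Hard cider (6-pack) £14.67: alcohol, buyer-exempt → 0% → £0.00
Vitamin D (90 ct) £15.36: over-the-counter medication → 7.5% → £1.15
Craft lager (4-pack) £16.66: alcohol, buyer-exempt → 0% → £0.00
Cheddar block £7.71: grocery items → 8.75% → £0.67
Bottle of merlot £15.73: alcohol, buyer-exempt → 0% → £0.00
Total tax = £2.46 + £1.15 + £0.67 = £4.28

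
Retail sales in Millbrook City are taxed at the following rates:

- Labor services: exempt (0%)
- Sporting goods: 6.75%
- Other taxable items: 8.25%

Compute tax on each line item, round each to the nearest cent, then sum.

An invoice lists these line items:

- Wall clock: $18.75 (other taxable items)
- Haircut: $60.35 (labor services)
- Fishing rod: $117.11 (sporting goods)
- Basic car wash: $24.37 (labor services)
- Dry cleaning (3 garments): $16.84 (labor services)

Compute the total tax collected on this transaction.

Wall clock $18.75: other taxable items → 8.25% → $1.55
Haircut $60.35: labor services → 0% → $0.00
Fishing rod $117.11: sporting goods → 6.75% → $7.90
Basic car wash $24.37: labor services → 0% → $0.00
Dry cleaning (3 garments) $16.84: labor services → 0% → $0.00
Total tax = $1.55 + $7.90 = $9.45

$9.45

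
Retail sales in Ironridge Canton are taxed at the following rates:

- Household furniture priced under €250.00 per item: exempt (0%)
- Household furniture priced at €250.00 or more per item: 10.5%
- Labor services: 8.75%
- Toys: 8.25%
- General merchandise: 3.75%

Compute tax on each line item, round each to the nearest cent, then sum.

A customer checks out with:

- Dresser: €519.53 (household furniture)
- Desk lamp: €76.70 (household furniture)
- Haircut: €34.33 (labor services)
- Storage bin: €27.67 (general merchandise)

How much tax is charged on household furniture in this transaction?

€54.55

Dresser €519.53: household furniture, €250.00 or more → 10.5% → €54.55
Desk lamp €76.70: household furniture, under €250.00 → 0% → €0.00
Tax on household furniture = €54.55 + €0.00 = €54.55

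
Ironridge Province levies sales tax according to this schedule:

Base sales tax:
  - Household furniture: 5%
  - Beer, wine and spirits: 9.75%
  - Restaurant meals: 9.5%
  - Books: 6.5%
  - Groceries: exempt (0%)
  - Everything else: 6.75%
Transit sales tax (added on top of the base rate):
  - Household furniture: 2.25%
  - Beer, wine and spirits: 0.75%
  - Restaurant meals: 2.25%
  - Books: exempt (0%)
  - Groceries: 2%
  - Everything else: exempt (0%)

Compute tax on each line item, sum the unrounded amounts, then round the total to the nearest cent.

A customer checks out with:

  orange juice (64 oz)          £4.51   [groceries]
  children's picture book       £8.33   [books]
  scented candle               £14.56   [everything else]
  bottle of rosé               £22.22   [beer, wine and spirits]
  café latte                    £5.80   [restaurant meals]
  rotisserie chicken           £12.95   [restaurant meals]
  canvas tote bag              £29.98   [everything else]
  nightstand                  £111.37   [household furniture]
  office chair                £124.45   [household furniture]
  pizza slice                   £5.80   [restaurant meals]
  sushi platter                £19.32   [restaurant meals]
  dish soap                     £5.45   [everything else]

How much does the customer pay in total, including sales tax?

£393.33

Orange juice (64 oz) £4.51: groceries → 0% + 2% transit = 2% → £0.0902
Children's picture book £8.33: books → 6.5% + 0% transit = 6.5% → £0.54145
Scented candle £14.56: everything else → 6.75% + 0% transit = 6.75% → £0.9828
Bottle of rosé £22.22: beer, wine and spirits → 9.75% + 0.75% transit = 10.5% → £2.3331
Café latte £5.80: restaurant meals → 9.5% + 2.25% transit = 11.75% → £0.6815
Rotisserie chicken £12.95: restaurant meals → 9.5% + 2.25% transit = 11.75% → £1.521625
Canvas tote bag £29.98: everything else → 6.75% + 0% transit = 6.75% → £2.02365
Nightstand £111.37: household furniture → 5% + 2.25% transit = 7.25% → £8.074325
Office chair £124.45: household furniture → 5% + 2.25% transit = 7.25% → £9.022625
Pizza slice £5.80: restaurant meals → 9.5% + 2.25% transit = 11.75% → £0.6815
Sushi platter £19.32: restaurant meals → 9.5% + 2.25% transit = 11.75% → £2.2701
Dish soap £5.45: everything else → 6.75% + 0% transit = 6.75% → £0.367875
Subtotal = £364.74; unrounded tax = £28.59075 → £28.59; total due = £393.33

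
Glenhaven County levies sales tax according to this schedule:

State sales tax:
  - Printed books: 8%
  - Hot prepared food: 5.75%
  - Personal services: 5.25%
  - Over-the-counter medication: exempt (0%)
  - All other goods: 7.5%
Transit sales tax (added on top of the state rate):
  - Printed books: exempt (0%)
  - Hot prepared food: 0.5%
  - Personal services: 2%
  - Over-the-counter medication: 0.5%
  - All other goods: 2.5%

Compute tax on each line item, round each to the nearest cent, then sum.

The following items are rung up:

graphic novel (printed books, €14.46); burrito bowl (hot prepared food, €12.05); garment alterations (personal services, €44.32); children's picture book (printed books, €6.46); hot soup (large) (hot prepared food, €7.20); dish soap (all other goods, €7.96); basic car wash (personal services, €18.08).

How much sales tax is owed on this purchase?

€8.20

Graphic novel €14.46: printed books → 8% + 0% transit = 8% → €1.16
Burrito bowl €12.05: hot prepared food → 5.75% + 0.5% transit = 6.25% → €0.75
Garment alterations €44.32: personal services → 5.25% + 2% transit = 7.25% → €3.21
Children's picture book €6.46: printed books → 8% + 0% transit = 8% → €0.52
Hot soup (large) €7.20: hot prepared food → 5.75% + 0.5% transit = 6.25% → €0.45
Dish soap €7.96: all other goods → 7.5% + 2.5% transit = 10% → €0.80
Basic car wash €18.08: personal services → 5.25% + 2% transit = 7.25% → €1.31
Total tax = €1.16 + €0.75 + €3.21 + €0.52 + €0.45 + €0.80 + €1.31 = €8.20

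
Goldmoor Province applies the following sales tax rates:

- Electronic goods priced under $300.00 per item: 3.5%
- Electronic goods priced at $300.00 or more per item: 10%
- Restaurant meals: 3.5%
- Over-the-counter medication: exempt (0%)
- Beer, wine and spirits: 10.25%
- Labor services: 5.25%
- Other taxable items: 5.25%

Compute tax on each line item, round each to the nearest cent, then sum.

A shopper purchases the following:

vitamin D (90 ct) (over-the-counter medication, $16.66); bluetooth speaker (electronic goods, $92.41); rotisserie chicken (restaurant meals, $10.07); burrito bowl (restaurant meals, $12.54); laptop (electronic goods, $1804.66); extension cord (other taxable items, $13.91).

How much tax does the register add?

Vitamin D (90 ct) $16.66: over-the-counter medication → 0% → $0.00
Bluetooth speaker $92.41: electronic goods, under $300.00 → 3.5% → $3.23
Rotisserie chicken $10.07: restaurant meals → 3.5% → $0.35
Burrito bowl $12.54: restaurant meals → 3.5% → $0.44
Laptop $1804.66: electronic goods, $300.00 or more → 10% → $180.47
Extension cord $13.91: other taxable items → 5.25% → $0.73
Total tax = $3.23 + $0.35 + $0.44 + $180.47 + $0.73 = $185.22

$185.22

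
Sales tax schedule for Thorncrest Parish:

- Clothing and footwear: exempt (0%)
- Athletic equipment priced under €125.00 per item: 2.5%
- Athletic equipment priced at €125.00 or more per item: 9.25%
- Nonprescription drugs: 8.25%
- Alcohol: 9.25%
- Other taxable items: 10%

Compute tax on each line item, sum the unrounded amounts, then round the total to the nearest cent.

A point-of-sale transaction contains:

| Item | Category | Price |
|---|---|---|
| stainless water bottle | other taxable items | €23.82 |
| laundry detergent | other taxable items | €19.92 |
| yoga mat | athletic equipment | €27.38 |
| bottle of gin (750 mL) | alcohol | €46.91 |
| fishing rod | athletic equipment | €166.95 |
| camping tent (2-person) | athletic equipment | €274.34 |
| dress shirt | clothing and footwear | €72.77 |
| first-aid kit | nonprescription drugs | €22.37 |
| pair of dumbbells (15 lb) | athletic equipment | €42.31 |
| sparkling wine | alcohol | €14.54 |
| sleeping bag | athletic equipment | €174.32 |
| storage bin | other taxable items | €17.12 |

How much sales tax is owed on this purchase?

€72.30

Stainless water bottle €23.82: other taxable items → 10% → €2.382
Laundry detergent €19.92: other taxable items → 10% → €1.992
Yoga mat €27.38: athletic equipment, under €125.00 → 2.5% → €0.6845
Bottle of gin (750 mL) €46.91: alcohol → 9.25% → €4.339175
Fishing rod €166.95: athletic equipment, €125.00 or more → 9.25% → €15.442875
Camping tent (2-person) €274.34: athletic equipment, €125.00 or more → 9.25% → €25.37645
Dress shirt €72.77: clothing and footwear → 0% → €0.00
First-aid kit €22.37: nonprescription drugs → 8.25% → €1.845525
Pair of dumbbells (15 lb) €42.31: athletic equipment, under €125.00 → 2.5% → €1.05775
Sparkling wine €14.54: alcohol → 9.25% → €1.34495
Sleeping bag €174.32: athletic equipment, €125.00 or more → 9.25% → €16.1246
Storage bin €17.12: other taxable items → 10% → €1.712
Unrounded tax sum = €72.301825 → €72.30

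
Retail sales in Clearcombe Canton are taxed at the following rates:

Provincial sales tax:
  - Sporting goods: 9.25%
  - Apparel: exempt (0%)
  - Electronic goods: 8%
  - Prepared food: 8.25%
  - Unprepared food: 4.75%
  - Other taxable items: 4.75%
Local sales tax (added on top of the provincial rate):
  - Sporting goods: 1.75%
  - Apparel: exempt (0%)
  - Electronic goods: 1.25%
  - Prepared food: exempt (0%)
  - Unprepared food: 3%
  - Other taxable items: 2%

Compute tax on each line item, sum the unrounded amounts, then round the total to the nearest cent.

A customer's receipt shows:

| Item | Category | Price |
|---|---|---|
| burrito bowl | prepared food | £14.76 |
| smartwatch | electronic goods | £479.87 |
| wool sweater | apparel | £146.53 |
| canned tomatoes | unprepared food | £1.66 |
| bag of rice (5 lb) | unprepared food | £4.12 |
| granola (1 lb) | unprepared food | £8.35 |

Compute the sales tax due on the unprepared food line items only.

Canned tomatoes £1.66: unprepared food → 4.75% + 3% local = 7.75% → £0.12865
Bag of rice (5 lb) £4.12: unprepared food → 4.75% + 3% local = 7.75% → £0.3193
Granola (1 lb) £8.35: unprepared food → 4.75% + 3% local = 7.75% → £0.647125
Tax on unprepared food: unrounded sum = £1.095075 → £1.10

£1.10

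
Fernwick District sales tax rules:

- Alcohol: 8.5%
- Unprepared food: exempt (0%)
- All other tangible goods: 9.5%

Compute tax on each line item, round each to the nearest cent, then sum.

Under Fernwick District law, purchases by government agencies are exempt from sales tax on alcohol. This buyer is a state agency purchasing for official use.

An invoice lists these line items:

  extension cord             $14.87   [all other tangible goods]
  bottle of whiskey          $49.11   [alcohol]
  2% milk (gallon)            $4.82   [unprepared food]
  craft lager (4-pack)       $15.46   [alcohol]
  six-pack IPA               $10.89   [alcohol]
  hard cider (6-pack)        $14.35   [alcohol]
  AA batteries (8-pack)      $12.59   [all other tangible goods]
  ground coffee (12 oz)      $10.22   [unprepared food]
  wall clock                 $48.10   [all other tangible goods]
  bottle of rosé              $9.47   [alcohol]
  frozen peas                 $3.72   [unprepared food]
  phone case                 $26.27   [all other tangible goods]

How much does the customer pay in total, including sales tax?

$229.55

Extension cord $14.87: all other tangible goods → 9.5% → $1.41
Bottle of whiskey $49.11: alcohol, buyer-exempt → 0% → $0.00
2% milk (gallon) $4.82: unprepared food → 0% → $0.00
Craft lager (4-pack) $15.46: alcohol, buyer-exempt → 0% → $0.00
Six-pack IPA $10.89: alcohol, buyer-exempt → 0% → $0.00
Hard cider (6-pack) $14.35: alcohol, buyer-exempt → 0% → $0.00
AA batteries (8-pack) $12.59: all other tangible goods → 9.5% → $1.20
Ground coffee (12 oz) $10.22: unprepared food → 0% → $0.00
Wall clock $48.10: all other tangible goods → 9.5% → $4.57
Bottle of rosé $9.47: alcohol, buyer-exempt → 0% → $0.00
Frozen peas $3.72: unprepared food → 0% → $0.00
Phone case $26.27: all other tangible goods → 9.5% → $2.50
Subtotal = $219.87; tax = $9.68; total due = $229.55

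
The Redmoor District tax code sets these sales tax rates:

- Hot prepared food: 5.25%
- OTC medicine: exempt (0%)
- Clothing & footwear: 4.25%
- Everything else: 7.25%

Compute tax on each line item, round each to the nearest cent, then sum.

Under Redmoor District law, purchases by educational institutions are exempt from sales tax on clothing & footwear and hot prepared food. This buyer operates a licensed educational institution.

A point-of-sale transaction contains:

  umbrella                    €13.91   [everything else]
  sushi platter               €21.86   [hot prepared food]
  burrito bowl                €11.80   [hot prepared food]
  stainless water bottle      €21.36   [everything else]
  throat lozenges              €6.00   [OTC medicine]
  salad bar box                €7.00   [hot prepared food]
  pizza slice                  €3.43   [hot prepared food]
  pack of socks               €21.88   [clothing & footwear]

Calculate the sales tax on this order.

€2.56

Umbrella €13.91: everything else → 7.25% → €1.01
Sushi platter €21.86: hot prepared food, buyer-exempt → 0% → €0.00
Burrito bowl €11.80: hot prepared food, buyer-exempt → 0% → €0.00
Stainless water bottle €21.36: everything else → 7.25% → €1.55
Throat lozenges €6.00: OTC medicine → 0% → €0.00
Salad bar box €7.00: hot prepared food, buyer-exempt → 0% → €0.00
Pizza slice €3.43: hot prepared food, buyer-exempt → 0% → €0.00
Pack of socks €21.88: clothing & footwear, buyer-exempt → 0% → €0.00
Total tax = €1.01 + €1.55 = €2.56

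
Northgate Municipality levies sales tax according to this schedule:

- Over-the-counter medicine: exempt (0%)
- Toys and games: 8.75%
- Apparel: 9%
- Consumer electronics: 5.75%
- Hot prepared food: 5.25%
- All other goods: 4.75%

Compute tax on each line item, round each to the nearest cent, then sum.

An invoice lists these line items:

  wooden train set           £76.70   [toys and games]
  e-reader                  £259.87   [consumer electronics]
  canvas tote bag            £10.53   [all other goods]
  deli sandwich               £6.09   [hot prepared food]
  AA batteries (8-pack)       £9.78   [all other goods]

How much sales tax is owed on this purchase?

£22.93

Wooden train set £76.70: toys and games → 8.75% → £6.71
E-reader £259.87: consumer electronics → 5.75% → £14.94
Canvas tote bag £10.53: all other goods → 4.75% → £0.50
Deli sandwich £6.09: hot prepared food → 5.25% → £0.32
AA batteries (8-pack) £9.78: all other goods → 4.75% → £0.46
Total tax = £6.71 + £14.94 + £0.50 + £0.32 + £0.46 = £22.93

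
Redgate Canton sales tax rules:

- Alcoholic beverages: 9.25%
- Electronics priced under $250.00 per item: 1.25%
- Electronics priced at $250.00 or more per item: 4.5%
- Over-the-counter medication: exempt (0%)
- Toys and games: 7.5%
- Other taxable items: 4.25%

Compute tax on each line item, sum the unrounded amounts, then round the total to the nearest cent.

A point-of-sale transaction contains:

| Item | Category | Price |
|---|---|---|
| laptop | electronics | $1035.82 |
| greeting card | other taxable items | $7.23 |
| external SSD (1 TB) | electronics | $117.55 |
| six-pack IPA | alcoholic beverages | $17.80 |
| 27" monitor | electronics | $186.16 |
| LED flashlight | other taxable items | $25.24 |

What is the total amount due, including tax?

$1443.23

Laptop $1035.82: electronics, $250.00 or more → 4.5% → $46.6119
Greeting card $7.23: other taxable items → 4.25% → $0.307275
External SSD (1 TB) $117.55: electronics, under $250.00 → 1.25% → $1.469375
Six-pack IPA $17.80: alcoholic beverages → 9.25% → $1.6465
27" monitor $186.16: electronics, under $250.00 → 1.25% → $2.327
LED flashlight $25.24: other taxable items → 4.25% → $1.0727
Subtotal = $1389.80; unrounded tax = $53.43475 → $53.43; total due = $1443.23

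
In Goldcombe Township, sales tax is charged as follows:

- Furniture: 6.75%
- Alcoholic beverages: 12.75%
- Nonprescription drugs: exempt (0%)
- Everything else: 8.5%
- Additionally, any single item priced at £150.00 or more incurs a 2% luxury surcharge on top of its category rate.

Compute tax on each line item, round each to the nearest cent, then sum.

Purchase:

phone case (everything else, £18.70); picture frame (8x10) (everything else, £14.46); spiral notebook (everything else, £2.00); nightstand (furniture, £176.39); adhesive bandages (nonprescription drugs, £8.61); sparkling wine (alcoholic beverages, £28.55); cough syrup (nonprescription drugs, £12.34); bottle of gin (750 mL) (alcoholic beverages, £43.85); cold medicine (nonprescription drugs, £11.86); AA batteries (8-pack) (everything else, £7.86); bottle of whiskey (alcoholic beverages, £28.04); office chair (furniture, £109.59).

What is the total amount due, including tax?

£501.55

Phone case £18.70: everything else → 8.5% → £1.59
Picture frame (8x10) £14.46: everything else → 8.5% → £1.23
Spiral notebook £2.00: everything else → 8.5% → £0.17
Nightstand £176.39: furniture → 6.75% + 2% surcharge = 8.75% → £15.43
Adhesive bandages £8.61: nonprescription drugs → 0% → £0.00
Sparkling wine £28.55: alcoholic beverages → 12.75% → £3.64
Cough syrup £12.34: nonprescription drugs → 0% → £0.00
Bottle of gin (750 mL) £43.85: alcoholic beverages → 12.75% → £5.59
Cold medicine £11.86: nonprescription drugs → 0% → £0.00
AA batteries (8-pack) £7.86: everything else → 8.5% → £0.67
Bottle of whiskey £28.04: alcoholic beverages → 12.75% → £3.58
Office chair £109.59: furniture → 6.75% → £7.40
Subtotal = £462.25; tax = £39.30; total due = £501.55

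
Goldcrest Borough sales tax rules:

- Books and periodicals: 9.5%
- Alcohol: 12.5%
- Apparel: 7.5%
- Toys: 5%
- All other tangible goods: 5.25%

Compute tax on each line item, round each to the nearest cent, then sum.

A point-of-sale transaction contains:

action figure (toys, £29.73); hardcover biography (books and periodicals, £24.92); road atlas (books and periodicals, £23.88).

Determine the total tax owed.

Action figure £29.73: toys → 5% → £1.49
Hardcover biography £24.92: books and periodicals → 9.5% → £2.37
Road atlas £23.88: books and periodicals → 9.5% → £2.27
Total tax = £1.49 + £2.37 + £2.27 = £6.13

£6.13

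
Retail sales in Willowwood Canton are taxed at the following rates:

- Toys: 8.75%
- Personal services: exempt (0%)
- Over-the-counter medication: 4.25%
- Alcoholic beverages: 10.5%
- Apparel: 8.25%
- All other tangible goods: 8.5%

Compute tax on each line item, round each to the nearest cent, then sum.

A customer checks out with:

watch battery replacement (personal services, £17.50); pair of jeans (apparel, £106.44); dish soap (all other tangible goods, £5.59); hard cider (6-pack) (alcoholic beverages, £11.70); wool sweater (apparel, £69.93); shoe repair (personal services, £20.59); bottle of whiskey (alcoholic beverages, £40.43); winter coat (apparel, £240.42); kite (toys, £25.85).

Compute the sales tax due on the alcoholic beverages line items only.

£5.48

Hard cider (6-pack) £11.70: alcoholic beverages → 10.5% → £1.23
Bottle of whiskey £40.43: alcoholic beverages → 10.5% → £4.25
Tax on alcoholic beverages = £1.23 + £4.25 = £5.48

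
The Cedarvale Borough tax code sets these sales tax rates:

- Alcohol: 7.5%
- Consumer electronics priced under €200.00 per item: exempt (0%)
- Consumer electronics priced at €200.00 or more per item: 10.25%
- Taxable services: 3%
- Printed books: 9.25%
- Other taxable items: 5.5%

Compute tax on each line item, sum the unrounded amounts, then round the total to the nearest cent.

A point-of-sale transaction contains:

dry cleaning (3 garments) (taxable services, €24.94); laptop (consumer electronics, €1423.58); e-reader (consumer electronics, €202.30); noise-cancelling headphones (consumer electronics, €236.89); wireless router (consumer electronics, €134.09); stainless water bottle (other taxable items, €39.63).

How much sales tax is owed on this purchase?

Dry cleaning (3 garments) €24.94: taxable services → 3% → €0.7482
Laptop €1423.58: consumer electronics, €200.00 or more → 10.25% → €145.91695
E-reader €202.30: consumer electronics, €200.00 or more → 10.25% → €20.73575
Noise-cancelling headphones €236.89: consumer electronics, €200.00 or more → 10.25% → €24.281225
Wireless router €134.09: consumer electronics, under €200.00 → 0% → €0.00
Stainless water bottle €39.63: other taxable items → 5.5% → €2.17965
Unrounded tax sum = €193.861775 → €193.86

€193.86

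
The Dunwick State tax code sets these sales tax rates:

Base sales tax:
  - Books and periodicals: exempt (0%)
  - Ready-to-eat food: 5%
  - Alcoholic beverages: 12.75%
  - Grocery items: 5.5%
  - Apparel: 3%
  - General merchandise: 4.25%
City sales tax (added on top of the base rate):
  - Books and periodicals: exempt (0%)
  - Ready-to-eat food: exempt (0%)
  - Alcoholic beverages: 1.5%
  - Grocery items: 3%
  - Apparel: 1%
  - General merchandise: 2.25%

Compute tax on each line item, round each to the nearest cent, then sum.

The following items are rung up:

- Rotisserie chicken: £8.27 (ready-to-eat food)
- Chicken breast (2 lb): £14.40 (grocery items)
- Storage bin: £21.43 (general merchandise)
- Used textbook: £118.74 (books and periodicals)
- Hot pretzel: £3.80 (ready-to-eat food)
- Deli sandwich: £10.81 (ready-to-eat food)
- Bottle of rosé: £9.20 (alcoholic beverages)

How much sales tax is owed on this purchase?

Rotisserie chicken £8.27: ready-to-eat food → 5% + 0% city = 5% → £0.41
Chicken breast (2 lb) £14.40: grocery items → 5.5% + 3% city = 8.5% → £1.22
Storage bin £21.43: general merchandise → 4.25% + 2.25% city = 6.5% → £1.39
Used textbook £118.74: books and periodicals → 0% + 0% city = 0% → £0.00
Hot pretzel £3.80: ready-to-eat food → 5% + 0% city = 5% → £0.19
Deli sandwich £10.81: ready-to-eat food → 5% + 0% city = 5% → £0.54
Bottle of rosé £9.20: alcoholic beverages → 12.75% + 1.5% city = 14.25% → £1.31
Total tax = £0.41 + £1.22 + £1.39 + £0.19 + £0.54 + £1.31 = £5.06

£5.06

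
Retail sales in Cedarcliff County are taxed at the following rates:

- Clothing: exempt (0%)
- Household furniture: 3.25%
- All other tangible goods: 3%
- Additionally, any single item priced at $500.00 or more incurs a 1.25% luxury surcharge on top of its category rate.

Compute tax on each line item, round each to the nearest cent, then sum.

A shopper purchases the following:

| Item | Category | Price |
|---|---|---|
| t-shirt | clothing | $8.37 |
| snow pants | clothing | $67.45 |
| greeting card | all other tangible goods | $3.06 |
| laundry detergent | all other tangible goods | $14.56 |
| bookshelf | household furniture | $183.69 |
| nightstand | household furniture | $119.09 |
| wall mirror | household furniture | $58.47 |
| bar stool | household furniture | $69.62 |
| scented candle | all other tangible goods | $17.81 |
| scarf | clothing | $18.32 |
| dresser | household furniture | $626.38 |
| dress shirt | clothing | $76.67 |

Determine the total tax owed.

T-shirt $8.37: clothing → 0% → $0.00
Snow pants $67.45: clothing → 0% → $0.00
Greeting card $3.06: all other tangible goods → 3% → $0.09
Laundry detergent $14.56: all other tangible goods → 3% → $0.44
Bookshelf $183.69: household furniture → 3.25% → $5.97
Nightstand $119.09: household furniture → 3.25% → $3.87
Wall mirror $58.47: household furniture → 3.25% → $1.90
Bar stool $69.62: household furniture → 3.25% → $2.26
Scented candle $17.81: all other tangible goods → 3% → $0.53
Scarf $18.32: clothing → 0% → $0.00
Dresser $626.38: household furniture → 3.25% + 1.25% surcharge = 4.5% → $28.19
Dress shirt $76.67: clothing → 0% → $0.00
Total tax = $0.09 + $0.44 + $5.97 + $3.87 + $1.90 + $2.26 + $0.53 + $28.19 = $43.25

$43.25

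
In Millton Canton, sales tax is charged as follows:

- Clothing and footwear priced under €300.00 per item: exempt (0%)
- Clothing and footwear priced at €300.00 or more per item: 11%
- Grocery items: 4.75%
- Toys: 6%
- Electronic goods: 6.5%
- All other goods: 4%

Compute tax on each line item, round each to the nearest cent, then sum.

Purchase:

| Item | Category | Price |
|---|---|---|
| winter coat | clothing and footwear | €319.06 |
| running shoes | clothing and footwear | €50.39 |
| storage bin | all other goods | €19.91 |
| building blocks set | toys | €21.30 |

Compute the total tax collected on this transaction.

€37.18

Winter coat €319.06: clothing and footwear, €300.00 or more → 11% → €35.10
Running shoes €50.39: clothing and footwear, under €300.00 → 0% → €0.00
Storage bin €19.91: all other goods → 4% → €0.80
Building blocks set €21.30: toys → 6% → €1.28
Total tax = €35.10 + €0.80 + €1.28 = €37.18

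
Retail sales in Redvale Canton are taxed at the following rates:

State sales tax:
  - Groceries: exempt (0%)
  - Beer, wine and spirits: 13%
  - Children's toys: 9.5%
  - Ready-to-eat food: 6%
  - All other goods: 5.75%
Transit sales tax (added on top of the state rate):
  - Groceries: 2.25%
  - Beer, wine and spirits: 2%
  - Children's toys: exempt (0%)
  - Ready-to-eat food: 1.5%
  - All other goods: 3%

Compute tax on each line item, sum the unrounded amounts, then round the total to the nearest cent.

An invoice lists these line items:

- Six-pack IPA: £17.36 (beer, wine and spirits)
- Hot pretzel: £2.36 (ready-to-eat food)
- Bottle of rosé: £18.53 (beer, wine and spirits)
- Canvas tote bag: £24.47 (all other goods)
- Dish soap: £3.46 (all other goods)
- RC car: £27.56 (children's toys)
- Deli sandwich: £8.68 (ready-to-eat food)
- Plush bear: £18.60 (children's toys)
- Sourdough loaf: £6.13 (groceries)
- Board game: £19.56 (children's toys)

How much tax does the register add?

Six-pack IPA £17.36: beer, wine and spirits → 13% + 2% transit = 15% → £2.604
Hot pretzel £2.36: ready-to-eat food → 6% + 1.5% transit = 7.5% → £0.177
Bottle of rosé £18.53: beer, wine and spirits → 13% + 2% transit = 15% → £2.7795
Canvas tote bag £24.47: all other goods → 5.75% + 3% transit = 8.75% → £2.141125
Dish soap £3.46: all other goods → 5.75% + 3% transit = 8.75% → £0.30275
RC car £27.56: children's toys → 9.5% + 0% transit = 9.5% → £2.6182
Deli sandwich £8.68: ready-to-eat food → 6% + 1.5% transit = 7.5% → £0.651
Plush bear £18.60: children's toys → 9.5% + 0% transit = 9.5% → £1.767
Sourdough loaf £6.13: groceries → 0% + 2.25% transit = 2.25% → £0.137925
Board game £19.56: children's toys → 9.5% + 0% transit = 9.5% → £1.8582
Unrounded tax sum = £15.0367 → £15.04

£15.04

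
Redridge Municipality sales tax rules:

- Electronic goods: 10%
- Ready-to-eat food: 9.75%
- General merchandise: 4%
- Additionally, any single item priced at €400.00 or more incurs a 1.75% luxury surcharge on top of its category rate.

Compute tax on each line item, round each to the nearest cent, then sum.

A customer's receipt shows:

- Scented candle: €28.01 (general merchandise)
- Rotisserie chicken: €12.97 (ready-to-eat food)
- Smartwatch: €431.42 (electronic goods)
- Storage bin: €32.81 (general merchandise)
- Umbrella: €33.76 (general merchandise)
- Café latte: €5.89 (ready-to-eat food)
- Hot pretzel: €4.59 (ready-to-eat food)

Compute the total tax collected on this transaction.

Scented candle €28.01: general merchandise → 4% → €1.12
Rotisserie chicken €12.97: ready-to-eat food → 9.75% → €1.26
Smartwatch €431.42: electronic goods → 10% + 1.75% surcharge = 11.75% → €50.69
Storage bin €32.81: general merchandise → 4% → €1.31
Umbrella €33.76: general merchandise → 4% → €1.35
Café latte €5.89: ready-to-eat food → 9.75% → €0.57
Hot pretzel €4.59: ready-to-eat food → 9.75% → €0.45
Total tax = €1.12 + €1.26 + €50.69 + €1.31 + €1.35 + €0.57 + €0.45 = €56.75

€56.75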